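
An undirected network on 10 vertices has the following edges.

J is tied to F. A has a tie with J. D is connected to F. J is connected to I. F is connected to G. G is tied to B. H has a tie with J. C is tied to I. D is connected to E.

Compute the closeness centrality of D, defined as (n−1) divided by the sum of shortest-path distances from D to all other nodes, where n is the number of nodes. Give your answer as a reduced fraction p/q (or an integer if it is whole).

Distances from D: A:3, B:3, C:4, E:1, F:1, G:2, H:3, I:3, J:2. Sum = 22.
n = 10, so closeness = 9/22.

9/22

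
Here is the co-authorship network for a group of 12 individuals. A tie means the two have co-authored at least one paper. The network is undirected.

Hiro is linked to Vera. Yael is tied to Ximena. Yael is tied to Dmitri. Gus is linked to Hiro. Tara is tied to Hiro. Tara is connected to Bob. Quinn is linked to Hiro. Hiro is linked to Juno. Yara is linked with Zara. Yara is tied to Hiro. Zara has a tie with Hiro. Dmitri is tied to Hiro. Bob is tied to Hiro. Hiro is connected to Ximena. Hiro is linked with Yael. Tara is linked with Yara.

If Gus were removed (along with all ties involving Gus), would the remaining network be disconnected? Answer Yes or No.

No

Even without Gus, every remaining node can still reach every other (the residual graph is connected), so Gus is not a cut vertex.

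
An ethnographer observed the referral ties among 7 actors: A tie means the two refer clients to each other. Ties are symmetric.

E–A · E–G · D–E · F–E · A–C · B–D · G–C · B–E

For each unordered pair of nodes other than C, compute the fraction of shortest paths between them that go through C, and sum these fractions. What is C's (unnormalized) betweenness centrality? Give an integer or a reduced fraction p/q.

1/2

Pairs whose geodesics pass through C — A–G: 1/2.
All other pairs contribute 0.
Summing the contributions gives betweenness(C) = 1/2.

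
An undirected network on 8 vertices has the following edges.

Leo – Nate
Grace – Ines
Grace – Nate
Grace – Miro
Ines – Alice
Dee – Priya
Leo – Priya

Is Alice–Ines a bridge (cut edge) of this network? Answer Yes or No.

Without the Alice–Ines edge there is no alternate route between Alice and Ines, so the network disconnects. It is a bridge.

Yes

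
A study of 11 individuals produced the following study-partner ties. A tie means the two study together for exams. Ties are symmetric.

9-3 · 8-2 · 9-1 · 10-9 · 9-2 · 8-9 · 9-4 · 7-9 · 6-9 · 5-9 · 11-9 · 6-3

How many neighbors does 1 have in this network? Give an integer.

1

1 is directly tied to 9. That is 1 neighbor, so the degree of 1 is 1.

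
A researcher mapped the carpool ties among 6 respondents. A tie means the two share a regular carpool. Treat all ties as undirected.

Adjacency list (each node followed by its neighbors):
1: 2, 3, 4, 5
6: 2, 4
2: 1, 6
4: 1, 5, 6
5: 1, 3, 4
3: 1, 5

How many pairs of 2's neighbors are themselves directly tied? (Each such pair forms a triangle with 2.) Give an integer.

0

2's neighbors are 1 and 6, but none of them are tied to each other, so no triangle contains 2.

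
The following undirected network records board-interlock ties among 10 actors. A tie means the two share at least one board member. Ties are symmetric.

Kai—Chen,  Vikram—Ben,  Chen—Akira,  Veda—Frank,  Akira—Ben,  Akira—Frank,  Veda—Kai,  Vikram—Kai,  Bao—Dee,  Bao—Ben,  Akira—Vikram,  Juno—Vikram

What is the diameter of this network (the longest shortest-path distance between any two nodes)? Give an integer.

Eccentricity of each node (its greatest distance to any other): Akira:3, Bao:4, Ben:3, Chen:4, Dee:5, Frank:4, Juno:4, Kai:4, Veda:5, Vikram:3.
The maximum eccentricity is 5, realized for instance by the pair Dee–Veda via Dee – Bao – Ben – Vikram – Kai – Veda. So the diameter is 5.

5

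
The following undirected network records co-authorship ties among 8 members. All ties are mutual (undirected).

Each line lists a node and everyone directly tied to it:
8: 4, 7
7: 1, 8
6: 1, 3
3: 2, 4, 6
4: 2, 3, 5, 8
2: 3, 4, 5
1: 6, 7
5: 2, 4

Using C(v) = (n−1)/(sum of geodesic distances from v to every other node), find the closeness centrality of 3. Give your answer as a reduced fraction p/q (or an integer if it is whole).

Distances from 3: 1:2, 2:1, 4:1, 5:2, 6:1, 7:3, 8:2. Sum = 12.
n = 8, so closeness = 7/12.

7/12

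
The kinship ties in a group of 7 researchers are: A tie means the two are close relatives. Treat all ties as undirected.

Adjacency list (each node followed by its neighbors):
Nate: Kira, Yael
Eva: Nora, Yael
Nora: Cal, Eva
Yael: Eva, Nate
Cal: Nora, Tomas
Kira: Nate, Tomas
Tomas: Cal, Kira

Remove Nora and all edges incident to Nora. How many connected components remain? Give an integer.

Nora's neighbors (Cal and Eva) remain reachable from one another through other ties, so the rest of the network stays in one piece.

1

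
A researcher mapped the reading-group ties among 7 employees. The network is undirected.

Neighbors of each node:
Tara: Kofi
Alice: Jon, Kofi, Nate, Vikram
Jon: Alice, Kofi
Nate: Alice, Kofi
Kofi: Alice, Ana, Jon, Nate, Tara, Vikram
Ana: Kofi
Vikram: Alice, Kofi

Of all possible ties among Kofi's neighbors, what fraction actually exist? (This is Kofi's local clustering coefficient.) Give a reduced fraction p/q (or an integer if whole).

Kofi's neighbors: Alice, Ana, Jon, Nate, Tara, and Vikram (k = 6).
Possible neighbor pairs: C(6,2) = 15. Edges among them: Alice–Jon, Alice–Nate, Alice–Vikram → e = 3.
Clustering(Kofi) = 3/15 = 1/5.

1/5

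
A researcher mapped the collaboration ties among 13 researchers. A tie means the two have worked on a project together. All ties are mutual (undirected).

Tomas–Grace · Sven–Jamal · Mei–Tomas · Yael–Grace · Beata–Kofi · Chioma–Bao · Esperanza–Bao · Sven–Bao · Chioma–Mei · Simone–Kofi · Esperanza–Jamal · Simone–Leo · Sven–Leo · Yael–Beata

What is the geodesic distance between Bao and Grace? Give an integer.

One shortest route is Bao – Chioma – Mei – Tomas – Grace, which uses 4 edges, and at distance 3 from Bao we only reach {Simone, Tomas}, which does not include Grace. So d(Bao,Grace) = 4.

4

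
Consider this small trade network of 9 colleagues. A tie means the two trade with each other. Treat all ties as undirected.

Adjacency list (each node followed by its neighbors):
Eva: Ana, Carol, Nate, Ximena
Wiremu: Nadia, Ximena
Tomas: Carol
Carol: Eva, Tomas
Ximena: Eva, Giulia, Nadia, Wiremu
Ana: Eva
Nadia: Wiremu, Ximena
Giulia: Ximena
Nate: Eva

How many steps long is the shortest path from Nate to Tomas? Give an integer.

One shortest route is Nate – Eva – Carol – Tomas, which uses 3 edges, and at distance 2 from Nate we only reach {Ana, Carol, Ximena}, which does not include Tomas. So d(Nate,Tomas) = 3.

3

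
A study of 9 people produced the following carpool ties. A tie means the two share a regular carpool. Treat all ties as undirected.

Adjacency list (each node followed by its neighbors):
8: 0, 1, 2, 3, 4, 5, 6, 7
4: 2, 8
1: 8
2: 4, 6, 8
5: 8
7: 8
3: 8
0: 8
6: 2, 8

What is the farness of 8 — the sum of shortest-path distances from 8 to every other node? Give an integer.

8

Distances from 8: 0:1, 1:1, 2:1, 3:1, 4:1, 5:1, 6:1, 7:1.
Sum = 1 + 1 + 1 + 1 + 1 + 1 + 1 + 1 = 8.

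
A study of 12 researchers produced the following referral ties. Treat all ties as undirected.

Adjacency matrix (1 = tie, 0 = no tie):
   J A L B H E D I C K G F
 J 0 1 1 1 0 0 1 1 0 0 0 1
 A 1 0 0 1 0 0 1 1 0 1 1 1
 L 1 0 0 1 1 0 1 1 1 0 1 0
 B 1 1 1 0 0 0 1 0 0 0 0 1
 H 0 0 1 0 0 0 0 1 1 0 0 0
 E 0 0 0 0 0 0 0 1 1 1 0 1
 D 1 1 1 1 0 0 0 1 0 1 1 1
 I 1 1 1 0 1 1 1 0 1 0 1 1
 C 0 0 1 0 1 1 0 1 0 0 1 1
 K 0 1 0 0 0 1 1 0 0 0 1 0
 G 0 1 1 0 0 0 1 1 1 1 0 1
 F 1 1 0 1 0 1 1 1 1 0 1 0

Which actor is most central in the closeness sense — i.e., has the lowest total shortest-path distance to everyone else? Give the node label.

I

Farness (sum of distances to all others) for each node — A:15, B:17, C:16, D:14, E:18, F:14, G:15, H:20, I:13, J:16, K:19, L:15.
The smallest farness is 13, for I, so I has the highest closeness.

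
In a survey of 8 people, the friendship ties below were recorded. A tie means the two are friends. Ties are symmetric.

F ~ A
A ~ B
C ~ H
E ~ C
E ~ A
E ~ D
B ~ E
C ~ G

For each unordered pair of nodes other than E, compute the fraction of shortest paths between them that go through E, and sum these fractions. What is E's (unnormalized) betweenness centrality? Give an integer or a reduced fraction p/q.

15

Pairs whose geodesics pass through E — F–H: 1; F–C: 1; F–G: 1; F–D: 1; B–H: 1; B–C: 1; B–G: 1; B–D: 1; H–D: 1; H–A: 1; C–D: 1; C–A: 1; G–D: 1; G–A: 1 … (+1 more pairs).
All other pairs contribute 0.
Summing the contributions gives betweenness(E) = 15.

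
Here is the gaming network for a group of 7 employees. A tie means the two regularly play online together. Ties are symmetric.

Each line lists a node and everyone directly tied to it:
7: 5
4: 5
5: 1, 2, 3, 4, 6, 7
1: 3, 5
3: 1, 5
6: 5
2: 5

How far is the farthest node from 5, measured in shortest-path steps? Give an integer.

1

Distances from 5: 1:1, 2:1, 3:1, 4:1, 6:1, 7:1.
The largest is 1 (to 6, 7, 3, 1, 2, and 4), so the eccentricity of 5 is 1.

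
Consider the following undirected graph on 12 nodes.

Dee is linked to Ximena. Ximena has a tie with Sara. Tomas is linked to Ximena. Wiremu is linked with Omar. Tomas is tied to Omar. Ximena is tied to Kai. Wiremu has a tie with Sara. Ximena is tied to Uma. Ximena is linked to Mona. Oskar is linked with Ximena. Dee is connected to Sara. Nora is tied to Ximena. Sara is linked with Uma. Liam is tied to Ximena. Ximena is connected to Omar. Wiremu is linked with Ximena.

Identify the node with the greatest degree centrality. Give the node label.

Ximena

Degrees — Dee:2, Kai:1, Liam:1, Mona:1, Nora:1, Omar:3, Oskar:1, Sara:4, Tomas:2, Uma:2, Wiremu:3, Ximena:11.
The maximum is 11, attained only by Ximena.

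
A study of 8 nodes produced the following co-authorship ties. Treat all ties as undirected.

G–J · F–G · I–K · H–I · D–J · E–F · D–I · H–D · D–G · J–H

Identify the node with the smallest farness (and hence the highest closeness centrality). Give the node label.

D

Farness (sum of distances to all others) for each node — D:11, E:22, F:16, G:12, H:14, I:14, J:13, K:20.
The smallest farness is 11, for D, so D has the highest closeness.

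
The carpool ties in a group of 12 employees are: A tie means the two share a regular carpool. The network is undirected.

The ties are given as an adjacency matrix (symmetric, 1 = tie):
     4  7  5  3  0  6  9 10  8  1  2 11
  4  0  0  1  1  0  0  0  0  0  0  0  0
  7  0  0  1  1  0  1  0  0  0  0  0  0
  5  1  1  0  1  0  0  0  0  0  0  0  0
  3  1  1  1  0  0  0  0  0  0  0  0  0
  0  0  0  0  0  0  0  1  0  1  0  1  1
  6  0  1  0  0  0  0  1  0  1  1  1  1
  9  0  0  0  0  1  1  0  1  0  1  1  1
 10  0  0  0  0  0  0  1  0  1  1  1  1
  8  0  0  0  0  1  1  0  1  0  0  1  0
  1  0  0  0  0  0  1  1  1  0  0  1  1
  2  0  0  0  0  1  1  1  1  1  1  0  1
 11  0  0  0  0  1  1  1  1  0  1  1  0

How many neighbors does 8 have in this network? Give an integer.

8 is directly tied to 0, 2, 6, and 10. That is 4 neighbors, so the degree of 8 is 4.

4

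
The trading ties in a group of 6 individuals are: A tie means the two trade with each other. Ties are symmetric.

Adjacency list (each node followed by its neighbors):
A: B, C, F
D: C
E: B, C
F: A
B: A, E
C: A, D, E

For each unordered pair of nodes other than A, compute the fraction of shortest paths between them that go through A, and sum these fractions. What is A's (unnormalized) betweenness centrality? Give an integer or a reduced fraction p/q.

Pairs whose geodesics pass through A — F–C: 1; F–E: 2/2; F–D: 1; F–B: 1; C–B: 1/2; D–B: 1/2.
All other pairs contribute 0.
Summing the contributions gives betweenness(A) = 5.

5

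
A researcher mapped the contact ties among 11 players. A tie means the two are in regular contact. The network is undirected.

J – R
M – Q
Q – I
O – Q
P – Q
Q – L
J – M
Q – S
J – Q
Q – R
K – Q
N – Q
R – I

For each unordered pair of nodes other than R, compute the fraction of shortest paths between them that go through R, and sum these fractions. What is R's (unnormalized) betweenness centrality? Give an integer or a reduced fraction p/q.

Pairs whose geodesics pass through R — J–I: 1/2.
All other pairs contribute 0.
Summing the contributions gives betweenness(R) = 1/2.

1/2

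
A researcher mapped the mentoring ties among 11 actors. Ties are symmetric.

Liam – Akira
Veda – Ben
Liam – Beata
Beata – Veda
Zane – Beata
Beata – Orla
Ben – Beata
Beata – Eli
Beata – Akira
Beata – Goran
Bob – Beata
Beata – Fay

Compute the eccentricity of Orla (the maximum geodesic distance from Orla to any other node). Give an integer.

Distances from Orla: Akira:2, Beata:1, Ben:2, Bob:2, Eli:2, Fay:2, Goran:2, Liam:2, Veda:2, Zane:2.
The largest is 2 (to Fay, Ben, Akira, Eli, Bob, Zane, Goran, Liam, and Veda), so the eccentricity of Orla is 2.

2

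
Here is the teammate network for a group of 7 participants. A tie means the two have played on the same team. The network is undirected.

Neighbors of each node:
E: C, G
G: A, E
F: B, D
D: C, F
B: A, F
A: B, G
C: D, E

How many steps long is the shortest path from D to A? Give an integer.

One shortest route is D – F – B – A, which uses 3 edges, and at distance 2 from D we only reach {B, E}, which does not include A. So d(D,A) = 3.

3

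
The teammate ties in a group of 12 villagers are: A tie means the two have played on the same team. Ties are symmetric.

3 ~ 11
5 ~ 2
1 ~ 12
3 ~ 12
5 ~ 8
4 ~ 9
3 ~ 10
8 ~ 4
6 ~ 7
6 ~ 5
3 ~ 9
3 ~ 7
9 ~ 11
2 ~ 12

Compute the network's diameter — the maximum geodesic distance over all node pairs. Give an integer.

4

Eccentricity of each node (its greatest distance to any other): 1:4, 2:3, 3:3, 4:4, 5:4, 6:4, 7:3, 8:4, 9:3, 10:4, 11:4, 12:3.
The maximum eccentricity is 4, realized for instance by the pair 5–11 via 5 – 2 – 12 – 3 – 11. So the diameter is 4.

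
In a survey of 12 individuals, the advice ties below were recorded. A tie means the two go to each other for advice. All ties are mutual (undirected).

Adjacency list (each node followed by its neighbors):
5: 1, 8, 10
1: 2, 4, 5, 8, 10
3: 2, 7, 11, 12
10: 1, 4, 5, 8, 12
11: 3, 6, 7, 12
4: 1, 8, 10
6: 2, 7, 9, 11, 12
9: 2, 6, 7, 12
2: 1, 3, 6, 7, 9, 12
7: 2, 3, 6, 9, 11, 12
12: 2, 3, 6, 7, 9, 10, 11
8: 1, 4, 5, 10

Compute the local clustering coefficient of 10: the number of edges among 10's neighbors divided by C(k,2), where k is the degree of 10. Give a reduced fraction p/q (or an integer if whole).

10's neighbors: 1, 4, 5, 8, and 12 (k = 5).
Possible neighbor pairs: C(5,2) = 10. Edges among them: 1–4, 1–5, 1–8, 4–8, 5–8 → e = 5.
Clustering(10) = 5/10 = 1/2.

1/2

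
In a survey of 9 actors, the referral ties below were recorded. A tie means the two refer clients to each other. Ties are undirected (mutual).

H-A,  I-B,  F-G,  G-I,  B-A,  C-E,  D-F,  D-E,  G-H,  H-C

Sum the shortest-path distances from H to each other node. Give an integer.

Distances from H: A:1, B:2, C:1, D:3, E:2, F:2, G:1, I:2.
Sum = 1 + 2 + 1 + 3 + 2 + 2 + 1 + 2 = 14.

14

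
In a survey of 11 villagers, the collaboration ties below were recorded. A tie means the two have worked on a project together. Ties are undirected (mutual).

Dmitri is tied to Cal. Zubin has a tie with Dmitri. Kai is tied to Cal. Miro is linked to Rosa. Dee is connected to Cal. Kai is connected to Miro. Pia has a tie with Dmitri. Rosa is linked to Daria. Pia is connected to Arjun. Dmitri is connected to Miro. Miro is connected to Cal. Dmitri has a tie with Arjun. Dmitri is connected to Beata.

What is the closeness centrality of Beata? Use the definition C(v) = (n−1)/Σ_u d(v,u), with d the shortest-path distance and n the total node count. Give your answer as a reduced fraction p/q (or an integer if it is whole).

5/12

Distances from Beata: Arjun:2, Cal:2, Daria:4, Dee:3, Dmitri:1, Kai:3, Miro:2, Pia:2, Rosa:3, Zubin:2. Sum = 24.
n = 11, so closeness = 10/24 = 5/12.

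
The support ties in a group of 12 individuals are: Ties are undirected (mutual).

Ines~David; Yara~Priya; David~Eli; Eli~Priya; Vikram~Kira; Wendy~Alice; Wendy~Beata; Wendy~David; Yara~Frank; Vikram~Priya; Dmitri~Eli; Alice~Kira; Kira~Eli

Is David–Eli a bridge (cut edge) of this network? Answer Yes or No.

Even without that edge, David still reaches Eli via David – Wendy – Alice – Kira – Eli, so the network stays connected. Not a bridge.

No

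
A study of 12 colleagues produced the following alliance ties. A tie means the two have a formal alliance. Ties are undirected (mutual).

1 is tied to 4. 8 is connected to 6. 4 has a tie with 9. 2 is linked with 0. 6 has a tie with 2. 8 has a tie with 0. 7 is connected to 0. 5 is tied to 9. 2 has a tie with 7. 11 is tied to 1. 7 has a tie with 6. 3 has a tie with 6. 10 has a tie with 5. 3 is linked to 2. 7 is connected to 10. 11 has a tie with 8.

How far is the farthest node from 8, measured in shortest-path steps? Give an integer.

Distances from 8: 0:1, 1:2, 2:2, 3:2, 4:3, 5:4, 6:1, 7:2, 9:4, 10:3, 11:1.
The largest is 4 (to 9 and 5), so the eccentricity of 8 is 4.

4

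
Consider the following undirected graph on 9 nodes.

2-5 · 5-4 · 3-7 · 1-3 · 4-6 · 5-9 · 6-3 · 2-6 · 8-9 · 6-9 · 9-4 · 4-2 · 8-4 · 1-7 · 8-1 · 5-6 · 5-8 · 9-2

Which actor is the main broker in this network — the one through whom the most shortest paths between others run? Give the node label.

6

Unnormalized betweenness of each node: 1:7/2, 2:0, 3:19/4, 4:11/12, 5:11/12, 6:27/4, 7:0, 8:21/4, 9:11/12.
6 has the largest value, 27/4, making it the main broker — the node through which the most shortest paths run.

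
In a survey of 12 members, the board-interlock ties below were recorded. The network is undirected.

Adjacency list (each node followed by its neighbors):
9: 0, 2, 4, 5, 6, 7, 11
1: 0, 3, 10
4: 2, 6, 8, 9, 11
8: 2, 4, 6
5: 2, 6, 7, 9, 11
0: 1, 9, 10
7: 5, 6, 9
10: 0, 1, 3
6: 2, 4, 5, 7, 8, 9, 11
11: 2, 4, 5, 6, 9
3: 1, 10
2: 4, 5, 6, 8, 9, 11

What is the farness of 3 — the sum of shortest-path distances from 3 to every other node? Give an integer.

36

Distances from 3: 0:2, 1:1, 2:4, 4:4, 5:4, 6:4, 7:4, 8:5, 9:3, 10:1, 11:4.
Sum = 2 + 1 + 4 + 4 + 4 + 4 + 4 + 5 + 3 + 1 + 4 = 36.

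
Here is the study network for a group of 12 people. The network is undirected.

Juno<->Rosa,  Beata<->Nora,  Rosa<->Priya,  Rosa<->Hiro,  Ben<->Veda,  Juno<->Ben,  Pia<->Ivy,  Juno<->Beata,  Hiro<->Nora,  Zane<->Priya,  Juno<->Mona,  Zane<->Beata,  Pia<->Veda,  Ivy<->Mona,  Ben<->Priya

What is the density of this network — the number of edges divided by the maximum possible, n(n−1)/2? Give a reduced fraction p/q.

5/22

There are 15 edges and 12 nodes, so the maximum possible is C(12,2) = 66.
Density = 15/66 = 5/22.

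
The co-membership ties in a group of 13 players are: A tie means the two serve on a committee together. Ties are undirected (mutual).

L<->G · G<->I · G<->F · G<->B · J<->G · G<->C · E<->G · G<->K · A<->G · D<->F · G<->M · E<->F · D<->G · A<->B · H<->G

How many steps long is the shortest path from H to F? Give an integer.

One shortest route is H – G – F, which uses 2 edges, and H and F are not directly tied, so nothing shorter exists. So d(H,F) = 2.

2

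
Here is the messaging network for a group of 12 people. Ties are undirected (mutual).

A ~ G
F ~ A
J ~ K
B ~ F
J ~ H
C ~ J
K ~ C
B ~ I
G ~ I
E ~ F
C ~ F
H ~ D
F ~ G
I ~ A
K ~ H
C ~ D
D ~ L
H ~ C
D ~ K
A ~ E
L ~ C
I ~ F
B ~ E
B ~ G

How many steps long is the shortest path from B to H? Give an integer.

One shortest route is B – F – C – H, which uses 3 edges, and at distance 2 from B we only reach {A, C}, which does not include H. So d(B,H) = 3.

3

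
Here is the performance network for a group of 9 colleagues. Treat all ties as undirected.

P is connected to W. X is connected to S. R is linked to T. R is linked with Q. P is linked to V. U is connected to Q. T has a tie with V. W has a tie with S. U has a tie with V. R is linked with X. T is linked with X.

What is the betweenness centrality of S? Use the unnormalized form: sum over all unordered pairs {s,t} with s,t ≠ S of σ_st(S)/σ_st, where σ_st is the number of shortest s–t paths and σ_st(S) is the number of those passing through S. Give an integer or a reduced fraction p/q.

Pairs whose geodesics pass through S — T–W: 1/2; X–W: 1; X–P: 1/2; W–Q: 1/2; W–R: 1.
All other pairs contribute 0.
Summing the contributions gives betweenness(S) = 7/2.

7/2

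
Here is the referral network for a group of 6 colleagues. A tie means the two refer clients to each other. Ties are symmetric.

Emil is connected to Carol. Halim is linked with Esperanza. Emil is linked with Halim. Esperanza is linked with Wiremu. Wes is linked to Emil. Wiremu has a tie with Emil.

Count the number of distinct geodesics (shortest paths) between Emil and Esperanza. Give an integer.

The shortest distance is 2. The length-2 paths are: Emil–Wiremu–Esperanza; Emil–Halim–Esperanza.
That gives 2 distinct shortest paths.

2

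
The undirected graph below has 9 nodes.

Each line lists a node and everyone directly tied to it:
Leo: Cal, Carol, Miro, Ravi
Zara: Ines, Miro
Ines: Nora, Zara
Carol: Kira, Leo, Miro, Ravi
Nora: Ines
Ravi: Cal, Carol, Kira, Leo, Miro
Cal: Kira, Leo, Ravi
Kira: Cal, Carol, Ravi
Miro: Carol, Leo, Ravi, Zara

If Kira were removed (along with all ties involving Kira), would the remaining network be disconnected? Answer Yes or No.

Even without Kira, every remaining node can still reach every other (the residual graph is connected), so Kira is not a cut vertex.

No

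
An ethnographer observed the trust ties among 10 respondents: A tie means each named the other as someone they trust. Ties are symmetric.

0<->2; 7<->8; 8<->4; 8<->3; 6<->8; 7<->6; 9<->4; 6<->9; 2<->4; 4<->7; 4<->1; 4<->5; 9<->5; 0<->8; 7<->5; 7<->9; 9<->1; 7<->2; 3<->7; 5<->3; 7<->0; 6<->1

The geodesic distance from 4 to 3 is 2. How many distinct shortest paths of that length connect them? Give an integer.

3

The shortest distance is 2. The length-2 paths are: 4–7–3; 4–5–3; 4–8–3.
That gives 3 distinct shortest paths.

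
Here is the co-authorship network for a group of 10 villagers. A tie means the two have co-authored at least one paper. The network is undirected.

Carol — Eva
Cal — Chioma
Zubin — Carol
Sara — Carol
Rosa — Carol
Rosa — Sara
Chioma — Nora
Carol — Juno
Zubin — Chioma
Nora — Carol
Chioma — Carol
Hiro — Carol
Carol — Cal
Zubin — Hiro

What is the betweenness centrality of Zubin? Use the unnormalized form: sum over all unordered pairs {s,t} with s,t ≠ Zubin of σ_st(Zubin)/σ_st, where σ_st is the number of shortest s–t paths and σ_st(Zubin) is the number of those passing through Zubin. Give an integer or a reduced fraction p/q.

1/2

Pairs whose geodesics pass through Zubin — Hiro–Chioma: 1/2.
All other pairs contribute 0.
Summing the contributions gives betweenness(Zubin) = 1/2.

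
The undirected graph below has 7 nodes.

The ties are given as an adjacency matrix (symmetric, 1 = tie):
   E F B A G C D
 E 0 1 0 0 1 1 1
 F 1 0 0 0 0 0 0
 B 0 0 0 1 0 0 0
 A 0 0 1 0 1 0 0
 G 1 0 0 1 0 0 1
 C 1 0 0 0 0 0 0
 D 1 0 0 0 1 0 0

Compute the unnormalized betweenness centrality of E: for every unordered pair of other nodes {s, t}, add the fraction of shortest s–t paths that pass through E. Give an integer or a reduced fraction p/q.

Pairs whose geodesics pass through E — F–B: 1; F–A: 1; F–G: 1; F–C: 1; F–D: 1; B–C: 1; A–C: 1; G–C: 1; C–D: 1.
All other pairs contribute 0.
Summing the contributions gives betweenness(E) = 9.

9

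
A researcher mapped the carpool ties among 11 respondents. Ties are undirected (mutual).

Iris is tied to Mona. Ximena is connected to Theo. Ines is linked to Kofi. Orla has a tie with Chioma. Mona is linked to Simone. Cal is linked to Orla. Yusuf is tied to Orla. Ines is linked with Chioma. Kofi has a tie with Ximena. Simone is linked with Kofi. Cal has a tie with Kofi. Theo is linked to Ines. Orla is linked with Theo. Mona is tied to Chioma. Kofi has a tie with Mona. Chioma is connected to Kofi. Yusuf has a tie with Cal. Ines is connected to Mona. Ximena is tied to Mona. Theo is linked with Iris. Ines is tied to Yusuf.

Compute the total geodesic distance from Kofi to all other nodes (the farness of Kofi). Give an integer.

Distances from Kofi: Cal:1, Chioma:1, Ines:1, Iris:2, Mona:1, Orla:2, Simone:1, Theo:2, Ximena:1, Yusuf:2.
Sum = 1 + 1 + 1 + 2 + 1 + 2 + 1 + 2 + 1 + 2 = 14.

14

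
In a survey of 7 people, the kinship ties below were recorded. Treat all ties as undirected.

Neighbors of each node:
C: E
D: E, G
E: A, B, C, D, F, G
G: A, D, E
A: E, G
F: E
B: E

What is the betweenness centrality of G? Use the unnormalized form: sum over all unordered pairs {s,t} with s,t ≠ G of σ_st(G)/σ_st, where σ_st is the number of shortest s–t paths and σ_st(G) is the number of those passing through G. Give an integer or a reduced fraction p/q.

1/2

Pairs whose geodesics pass through G — A–D: 1/2.
All other pairs contribute 0.
Summing the contributions gives betweenness(G) = 1/2.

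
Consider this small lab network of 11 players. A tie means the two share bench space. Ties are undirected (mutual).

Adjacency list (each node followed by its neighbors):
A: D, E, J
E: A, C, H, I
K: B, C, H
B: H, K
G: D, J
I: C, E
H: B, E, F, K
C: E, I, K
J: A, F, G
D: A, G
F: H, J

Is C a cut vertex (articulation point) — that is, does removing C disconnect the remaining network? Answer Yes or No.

No

Even without C, every remaining node can still reach every other (the residual graph is connected), so C is not a cut vertex.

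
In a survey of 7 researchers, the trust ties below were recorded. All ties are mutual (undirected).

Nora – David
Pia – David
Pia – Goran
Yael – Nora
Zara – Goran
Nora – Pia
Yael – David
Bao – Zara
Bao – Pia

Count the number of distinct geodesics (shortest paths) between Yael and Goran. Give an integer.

The shortest distance is 3. The length-3 paths are: Yael–David–Pia–Goran; Yael–Nora–Pia–Goran.
That gives 2 distinct shortest paths.

2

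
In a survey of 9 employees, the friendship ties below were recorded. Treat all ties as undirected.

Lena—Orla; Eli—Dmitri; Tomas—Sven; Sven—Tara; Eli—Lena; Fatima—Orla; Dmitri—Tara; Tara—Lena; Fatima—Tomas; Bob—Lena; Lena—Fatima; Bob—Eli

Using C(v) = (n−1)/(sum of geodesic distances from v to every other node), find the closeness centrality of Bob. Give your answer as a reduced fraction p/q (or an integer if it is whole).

1/2

Distances from Bob: Dmitri:2, Eli:1, Fatima:2, Lena:1, Orla:2, Sven:3, Tara:2, Tomas:3. Sum = 16.
n = 9, so closeness = 8/16 = 1/2.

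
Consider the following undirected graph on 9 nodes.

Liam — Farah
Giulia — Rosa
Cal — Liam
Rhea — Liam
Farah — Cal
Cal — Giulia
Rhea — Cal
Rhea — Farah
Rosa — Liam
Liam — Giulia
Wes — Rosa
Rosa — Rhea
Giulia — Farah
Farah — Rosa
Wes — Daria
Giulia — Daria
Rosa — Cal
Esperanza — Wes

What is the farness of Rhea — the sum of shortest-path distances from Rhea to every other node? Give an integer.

14

Distances from Rhea: Cal:1, Daria:3, Esperanza:3, Farah:1, Giulia:2, Liam:1, Rosa:1, Wes:2.
Sum = 1 + 3 + 3 + 1 + 2 + 1 + 1 + 2 = 14.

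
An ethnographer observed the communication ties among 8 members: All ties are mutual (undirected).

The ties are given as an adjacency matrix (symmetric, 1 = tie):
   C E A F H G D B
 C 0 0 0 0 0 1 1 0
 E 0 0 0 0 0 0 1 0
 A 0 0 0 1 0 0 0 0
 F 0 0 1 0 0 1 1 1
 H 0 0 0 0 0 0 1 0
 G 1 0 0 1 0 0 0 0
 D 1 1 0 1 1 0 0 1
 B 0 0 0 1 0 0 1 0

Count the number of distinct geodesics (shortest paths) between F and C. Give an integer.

2

The shortest distance is 2. The length-2 paths are: F–G–C; F–D–C.
That gives 2 distinct shortest paths.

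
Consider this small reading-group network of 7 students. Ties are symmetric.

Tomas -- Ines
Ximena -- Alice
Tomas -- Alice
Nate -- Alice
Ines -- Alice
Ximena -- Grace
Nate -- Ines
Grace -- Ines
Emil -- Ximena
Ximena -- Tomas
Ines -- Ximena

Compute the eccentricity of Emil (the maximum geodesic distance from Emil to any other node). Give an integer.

3

Distances from Emil: Alice:2, Grace:2, Ines:2, Nate:3, Tomas:2, Ximena:1.
The largest is 3 (to Nate), so the eccentricity of Emil is 3.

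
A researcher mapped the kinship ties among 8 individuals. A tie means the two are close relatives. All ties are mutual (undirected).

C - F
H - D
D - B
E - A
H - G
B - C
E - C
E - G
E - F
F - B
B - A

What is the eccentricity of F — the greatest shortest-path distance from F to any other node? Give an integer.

3

Distances from F: A:2, B:1, C:1, D:2, E:1, G:2, H:3.
The largest is 3 (to H), so the eccentricity of F is 3.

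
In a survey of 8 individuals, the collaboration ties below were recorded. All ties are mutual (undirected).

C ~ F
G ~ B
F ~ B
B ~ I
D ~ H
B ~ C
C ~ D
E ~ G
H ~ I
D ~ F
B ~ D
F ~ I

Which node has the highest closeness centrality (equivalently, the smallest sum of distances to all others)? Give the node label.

B

Farness (sum of distances to all others) for each node — B:9, C:12, D:11, E:19, F:11, G:13, H:15, I:12.
The smallest farness is 9, for B, so B has the highest closeness.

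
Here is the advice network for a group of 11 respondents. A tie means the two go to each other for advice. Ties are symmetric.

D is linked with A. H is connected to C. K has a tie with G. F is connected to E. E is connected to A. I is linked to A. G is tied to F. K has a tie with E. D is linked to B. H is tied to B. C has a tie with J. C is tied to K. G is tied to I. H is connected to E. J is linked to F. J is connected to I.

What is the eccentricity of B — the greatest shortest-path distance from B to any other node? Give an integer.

Distances from B: A:2, C:2, D:1, E:2, F:3, G:4, H:1, I:3, J:3, K:3.
The largest is 4 (to G), so the eccentricity of B is 4.

4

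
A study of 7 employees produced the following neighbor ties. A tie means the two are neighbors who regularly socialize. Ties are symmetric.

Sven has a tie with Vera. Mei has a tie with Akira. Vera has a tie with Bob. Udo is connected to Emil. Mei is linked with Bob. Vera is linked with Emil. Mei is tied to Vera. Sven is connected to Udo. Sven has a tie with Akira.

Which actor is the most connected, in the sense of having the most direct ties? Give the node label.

Vera

Degrees — Akira:2, Bob:2, Emil:2, Mei:3, Sven:3, Udo:2, Vera:4.
The maximum is 4, attained only by Vera.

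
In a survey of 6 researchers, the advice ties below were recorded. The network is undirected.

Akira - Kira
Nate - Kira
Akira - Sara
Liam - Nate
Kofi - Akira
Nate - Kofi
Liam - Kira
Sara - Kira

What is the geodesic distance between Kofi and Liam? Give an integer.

2

One shortest route is Kofi – Nate – Liam, which uses 2 edges, and Kofi and Liam are not directly tied, so nothing shorter exists. So d(Kofi,Liam) = 2.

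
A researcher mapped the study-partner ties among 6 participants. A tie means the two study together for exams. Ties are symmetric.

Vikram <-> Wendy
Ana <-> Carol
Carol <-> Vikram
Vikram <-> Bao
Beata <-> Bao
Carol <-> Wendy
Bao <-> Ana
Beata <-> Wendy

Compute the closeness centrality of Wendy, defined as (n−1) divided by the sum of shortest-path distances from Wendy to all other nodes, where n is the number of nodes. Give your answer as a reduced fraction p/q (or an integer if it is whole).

Distances from Wendy: Ana:2, Bao:2, Beata:1, Carol:1, Vikram:1. Sum = 7.
n = 6, so closeness = 5/7.

5/7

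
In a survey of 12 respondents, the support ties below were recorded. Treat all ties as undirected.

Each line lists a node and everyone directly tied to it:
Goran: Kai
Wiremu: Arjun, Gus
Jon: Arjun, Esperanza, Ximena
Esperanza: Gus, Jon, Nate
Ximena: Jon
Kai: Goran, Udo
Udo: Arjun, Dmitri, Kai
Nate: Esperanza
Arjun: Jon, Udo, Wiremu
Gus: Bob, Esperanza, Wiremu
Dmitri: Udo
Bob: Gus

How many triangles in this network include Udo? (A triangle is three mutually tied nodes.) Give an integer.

Udo's neighbors are Arjun, Dmitri, and Kai, but none of them are tied to each other, so no triangle contains Udo.

0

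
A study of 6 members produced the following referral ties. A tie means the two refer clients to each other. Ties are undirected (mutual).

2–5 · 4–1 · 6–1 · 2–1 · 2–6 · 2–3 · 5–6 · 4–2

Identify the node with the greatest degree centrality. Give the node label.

Degrees — 1:3, 2:5, 3:1, 4:2, 5:2, 6:3.
The maximum is 5, attained only by 2.

2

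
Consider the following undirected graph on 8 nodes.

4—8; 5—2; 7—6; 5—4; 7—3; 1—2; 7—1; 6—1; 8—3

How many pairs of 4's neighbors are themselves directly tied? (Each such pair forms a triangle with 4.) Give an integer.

0

4's neighbors are 5 and 8, but none of them are tied to each other, so no triangle contains 4.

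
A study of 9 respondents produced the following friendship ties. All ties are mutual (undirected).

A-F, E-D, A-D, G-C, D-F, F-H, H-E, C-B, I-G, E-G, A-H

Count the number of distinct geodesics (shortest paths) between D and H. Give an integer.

3

The shortest distance is 2. The length-2 paths are: D–F–H; D–E–H; D–A–H.
That gives 3 distinct shortest paths.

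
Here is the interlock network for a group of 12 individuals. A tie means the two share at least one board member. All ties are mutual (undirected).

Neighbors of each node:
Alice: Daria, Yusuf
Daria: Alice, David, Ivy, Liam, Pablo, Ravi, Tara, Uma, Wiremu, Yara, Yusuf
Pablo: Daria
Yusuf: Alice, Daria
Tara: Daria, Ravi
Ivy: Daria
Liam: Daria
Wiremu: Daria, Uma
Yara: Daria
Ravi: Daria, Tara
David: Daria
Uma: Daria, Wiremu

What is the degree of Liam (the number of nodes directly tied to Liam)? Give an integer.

Liam is directly tied to Daria. That is 1 neighbor, so the degree of Liam is 1.

1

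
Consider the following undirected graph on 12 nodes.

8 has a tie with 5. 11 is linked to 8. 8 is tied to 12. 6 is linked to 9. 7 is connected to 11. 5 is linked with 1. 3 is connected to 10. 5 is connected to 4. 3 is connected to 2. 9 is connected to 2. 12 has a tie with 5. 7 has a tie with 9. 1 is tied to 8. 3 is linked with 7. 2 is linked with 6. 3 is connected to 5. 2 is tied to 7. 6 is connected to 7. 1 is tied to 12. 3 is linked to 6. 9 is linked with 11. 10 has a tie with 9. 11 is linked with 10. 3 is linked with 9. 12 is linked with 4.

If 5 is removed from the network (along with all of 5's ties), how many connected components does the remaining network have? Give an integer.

1

5's neighbors (1, 3, 4, 8, and 12) remain reachable from one another through other ties, so the rest of the network stays in one piece.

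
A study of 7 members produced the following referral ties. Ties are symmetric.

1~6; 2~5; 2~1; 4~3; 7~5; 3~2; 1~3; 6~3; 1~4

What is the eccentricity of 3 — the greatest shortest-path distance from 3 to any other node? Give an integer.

3

Distances from 3: 1:1, 2:1, 4:1, 5:2, 6:1, 7:3.
The largest is 3 (to 7), so the eccentricity of 3 is 3.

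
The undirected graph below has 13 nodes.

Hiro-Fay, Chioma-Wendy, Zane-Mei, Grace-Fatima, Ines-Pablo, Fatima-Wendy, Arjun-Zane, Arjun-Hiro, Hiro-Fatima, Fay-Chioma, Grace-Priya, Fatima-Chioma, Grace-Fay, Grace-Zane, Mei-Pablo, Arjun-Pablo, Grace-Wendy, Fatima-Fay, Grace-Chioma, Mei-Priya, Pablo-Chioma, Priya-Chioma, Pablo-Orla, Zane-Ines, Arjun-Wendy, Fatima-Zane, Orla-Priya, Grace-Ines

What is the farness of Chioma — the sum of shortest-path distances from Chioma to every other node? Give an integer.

18

Distances from Chioma: Arjun:2, Fatima:1, Fay:1, Grace:1, Hiro:2, Ines:2, Mei:2, Orla:2, Pablo:1, Priya:1, Wendy:1, Zane:2.
Sum = 2 + 1 + 1 + 1 + 2 + 2 + 2 + 2 + 1 + 1 + 1 + 2 = 18.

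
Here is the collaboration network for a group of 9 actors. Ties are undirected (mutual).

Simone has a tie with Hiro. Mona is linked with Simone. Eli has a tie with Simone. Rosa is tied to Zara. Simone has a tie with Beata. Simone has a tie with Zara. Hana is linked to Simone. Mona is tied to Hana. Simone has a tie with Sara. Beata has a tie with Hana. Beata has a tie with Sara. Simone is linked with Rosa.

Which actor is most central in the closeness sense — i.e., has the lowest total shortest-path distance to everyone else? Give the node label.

Farness (sum of distances to all others) for each node — Beata:13, Eli:15, Hana:13, Hiro:15, Mona:14, Rosa:14, Sara:14, Simone:8, Zara:14.
The smallest farness is 8, for Simone, so Simone has the highest closeness.

Simone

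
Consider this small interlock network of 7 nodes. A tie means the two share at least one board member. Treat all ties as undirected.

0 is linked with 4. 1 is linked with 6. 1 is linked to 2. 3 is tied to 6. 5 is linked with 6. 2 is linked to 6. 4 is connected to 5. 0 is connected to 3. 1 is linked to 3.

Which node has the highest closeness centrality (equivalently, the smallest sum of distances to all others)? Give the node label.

6

Farness (sum of distances to all others) for each node — 0:11, 1:10, 2:12, 3:9, 4:12, 5:10, 6:8.
The smallest farness is 8, for 6, so 6 has the highest closeness.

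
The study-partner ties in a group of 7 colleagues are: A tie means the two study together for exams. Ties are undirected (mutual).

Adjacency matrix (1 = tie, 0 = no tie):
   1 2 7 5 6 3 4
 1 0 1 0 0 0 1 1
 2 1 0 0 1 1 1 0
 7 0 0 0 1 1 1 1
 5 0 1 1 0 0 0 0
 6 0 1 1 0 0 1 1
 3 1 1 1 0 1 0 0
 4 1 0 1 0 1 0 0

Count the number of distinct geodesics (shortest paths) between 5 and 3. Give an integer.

2

The shortest distance is 2. The length-2 paths are: 5–2–3; 5–7–3.
That gives 2 distinct shortest paths.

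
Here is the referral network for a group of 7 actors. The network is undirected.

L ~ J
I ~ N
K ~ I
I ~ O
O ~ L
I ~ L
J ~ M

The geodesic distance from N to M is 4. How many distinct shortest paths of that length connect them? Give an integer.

The shortest distance is 4, and the only length-4 path is N–I–L–J–M. So there is exactly 1 shortest path.

1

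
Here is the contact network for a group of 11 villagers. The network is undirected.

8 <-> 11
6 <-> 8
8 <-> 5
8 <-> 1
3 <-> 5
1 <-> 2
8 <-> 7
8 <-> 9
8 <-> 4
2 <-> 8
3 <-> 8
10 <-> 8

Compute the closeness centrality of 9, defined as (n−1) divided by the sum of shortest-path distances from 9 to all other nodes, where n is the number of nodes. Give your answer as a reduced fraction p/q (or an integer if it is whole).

10/19

Distances from 9: 1:2, 2:2, 3:2, 4:2, 5:2, 6:2, 7:2, 8:1, 10:2, 11:2. Sum = 19.
n = 11, so closeness = 10/19.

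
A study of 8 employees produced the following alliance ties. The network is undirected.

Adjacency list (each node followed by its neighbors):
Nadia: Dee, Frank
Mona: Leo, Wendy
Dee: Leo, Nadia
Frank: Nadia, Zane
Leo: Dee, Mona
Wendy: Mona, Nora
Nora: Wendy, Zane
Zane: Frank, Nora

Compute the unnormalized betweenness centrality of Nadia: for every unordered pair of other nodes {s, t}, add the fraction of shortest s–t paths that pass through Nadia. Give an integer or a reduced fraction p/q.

9/2

Pairs whose geodesics pass through Nadia — Mona–Frank: 1/2; Leo–Frank: 1; Leo–Zane: 1/2; Dee–Frank: 1; Dee–Zane: 1; Dee–Nora: 1/2.
All other pairs contribute 0.
Summing the contributions gives betweenness(Nadia) = 9/2.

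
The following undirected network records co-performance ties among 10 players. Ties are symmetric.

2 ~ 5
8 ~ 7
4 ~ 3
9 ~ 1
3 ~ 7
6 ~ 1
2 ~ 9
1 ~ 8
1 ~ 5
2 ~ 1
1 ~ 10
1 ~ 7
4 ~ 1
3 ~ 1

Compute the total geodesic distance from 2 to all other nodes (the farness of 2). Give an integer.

Distances from 2: 1:1, 3:2, 4:2, 5:1, 6:2, 7:2, 8:2, 9:1, 10:2.
Sum = 1 + 2 + 2 + 1 + 2 + 2 + 2 + 1 + 2 = 15.

15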